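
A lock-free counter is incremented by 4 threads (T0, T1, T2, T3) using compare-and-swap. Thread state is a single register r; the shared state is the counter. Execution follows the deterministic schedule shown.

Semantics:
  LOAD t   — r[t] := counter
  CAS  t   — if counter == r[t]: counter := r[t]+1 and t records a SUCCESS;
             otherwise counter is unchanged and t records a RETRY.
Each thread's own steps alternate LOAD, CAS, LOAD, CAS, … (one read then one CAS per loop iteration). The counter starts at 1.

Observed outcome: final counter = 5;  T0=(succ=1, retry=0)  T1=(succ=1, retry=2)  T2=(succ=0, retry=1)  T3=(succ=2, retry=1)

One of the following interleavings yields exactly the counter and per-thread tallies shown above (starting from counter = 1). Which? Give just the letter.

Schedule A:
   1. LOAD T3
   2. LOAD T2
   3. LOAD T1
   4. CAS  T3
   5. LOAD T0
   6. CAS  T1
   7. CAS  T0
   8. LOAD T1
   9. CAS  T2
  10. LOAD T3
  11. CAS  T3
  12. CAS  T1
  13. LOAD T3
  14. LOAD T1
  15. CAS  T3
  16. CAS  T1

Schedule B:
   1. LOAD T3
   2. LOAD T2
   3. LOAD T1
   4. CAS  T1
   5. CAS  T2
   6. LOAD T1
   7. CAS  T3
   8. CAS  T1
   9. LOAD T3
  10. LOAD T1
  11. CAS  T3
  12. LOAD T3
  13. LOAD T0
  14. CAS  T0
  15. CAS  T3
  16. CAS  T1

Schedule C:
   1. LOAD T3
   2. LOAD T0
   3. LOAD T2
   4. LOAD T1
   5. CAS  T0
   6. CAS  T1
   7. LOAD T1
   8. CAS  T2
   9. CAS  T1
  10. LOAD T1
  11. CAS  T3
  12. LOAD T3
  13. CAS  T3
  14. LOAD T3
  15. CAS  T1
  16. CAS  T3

C

Simulating candidate C:
#1 T3 reads 1
#2 T0 reads 1
#3 T2 reads 1
#4 T1 reads 1
#5 T0 CAS(1→2) writes; counter now 2
#6 T1 CAS(1→2) fails; counter now 2
#7 T1 reads 2
#8 T2 CAS(1→2) fails; counter now 2
#9 T1 CAS(2→3) writes; counter now 3
#10 T1 reads 3
#11 T3 CAS(1→2) fails; counter now 3
#12 T3 reads 3
#13 T3 CAS(3→4) writes; counter now 4
#14 T3 reads 4
#15 T1 CAS(3→4) fails; counter now 4
#16 T3 CAS(4→5) writes; counter now 5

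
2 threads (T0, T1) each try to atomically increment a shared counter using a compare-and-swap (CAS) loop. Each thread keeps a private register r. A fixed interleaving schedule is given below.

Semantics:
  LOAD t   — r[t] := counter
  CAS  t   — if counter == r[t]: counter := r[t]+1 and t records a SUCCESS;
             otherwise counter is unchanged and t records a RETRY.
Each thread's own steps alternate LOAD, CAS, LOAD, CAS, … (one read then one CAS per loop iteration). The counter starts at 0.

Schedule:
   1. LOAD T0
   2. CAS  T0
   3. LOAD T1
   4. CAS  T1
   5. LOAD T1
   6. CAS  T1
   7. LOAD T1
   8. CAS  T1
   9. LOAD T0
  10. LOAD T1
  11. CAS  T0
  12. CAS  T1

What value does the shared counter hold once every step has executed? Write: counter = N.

#1 T0 reads 0
#2 T0 CAS(0→1) writes; counter now 1
#3 T1 reads 1
#4 T1 CAS(1→2) writes; counter now 2
#5 T1 reads 2
#6 T1 CAS(2→3) writes; counter now 3
#7 T1 reads 3
#8 T1 CAS(3→4) writes; counter now 4
#9 T0 reads 4
#10 T1 reads 4
#11 T0 CAS(4→5) writes; counter now 5
#12 T1 CAS(4→5) fails; counter now 5

counter = 5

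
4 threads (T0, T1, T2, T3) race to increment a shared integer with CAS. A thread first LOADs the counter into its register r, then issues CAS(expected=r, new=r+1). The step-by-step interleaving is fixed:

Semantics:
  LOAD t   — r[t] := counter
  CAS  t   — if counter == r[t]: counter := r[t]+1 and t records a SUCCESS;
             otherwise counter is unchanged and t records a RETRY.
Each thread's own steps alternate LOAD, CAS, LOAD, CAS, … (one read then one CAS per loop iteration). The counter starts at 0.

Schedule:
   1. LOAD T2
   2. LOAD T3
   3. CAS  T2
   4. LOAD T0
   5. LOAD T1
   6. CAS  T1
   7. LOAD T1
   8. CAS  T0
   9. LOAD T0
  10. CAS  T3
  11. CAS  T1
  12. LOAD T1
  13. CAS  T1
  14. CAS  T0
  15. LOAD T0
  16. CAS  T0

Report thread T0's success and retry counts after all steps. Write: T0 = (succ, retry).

T0 = (1, 2)

[1] T2.load  rd  (counter 0, T2.r 0)
[2] T3.load  rd  (counter 0, T3.r 0)
[3] T2.cas  hit  (counter 1, T2.r 0)
[4] T0.load  rd  (counter 1, T0.r 1)
[5] T1.load  rd  (counter 1, T1.r 1)
[6] T1.cas  hit  (counter 2, T1.r 1)
[7] T1.load  rd  (counter 2, T1.r 2)
[8] T0.cas  miss  (counter 2, T0.r 1)
[9] T0.load  rd  (counter 2, T0.r 2)
[10] T3.cas  miss  (counter 2, T3.r 0)
[11] T1.cas  hit  (counter 3, T1.r 2)
[12] T1.load  rd  (counter 3, T1.r 3)
[13] T1.cas  hit  (counter 4, T1.r 3)
[14] T0.cas  miss  (counter 4, T0.r 2)
[15] T0.load  rd  (counter 4, T0.r 4)
[16] T0.cas  hit  (counter 5, T0.r 4)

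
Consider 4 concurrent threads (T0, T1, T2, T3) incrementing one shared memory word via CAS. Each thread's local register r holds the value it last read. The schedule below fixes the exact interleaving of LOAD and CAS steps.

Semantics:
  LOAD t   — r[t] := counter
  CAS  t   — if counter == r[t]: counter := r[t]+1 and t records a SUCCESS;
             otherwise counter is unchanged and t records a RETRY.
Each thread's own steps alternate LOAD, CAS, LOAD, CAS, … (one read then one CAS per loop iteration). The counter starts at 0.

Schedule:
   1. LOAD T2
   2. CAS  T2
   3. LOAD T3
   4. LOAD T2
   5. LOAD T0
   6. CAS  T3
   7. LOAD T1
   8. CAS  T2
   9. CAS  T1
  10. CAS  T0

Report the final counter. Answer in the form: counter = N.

counter = 3

#1 T2 reads 0
#2 T2 CAS(0→1) writes; counter now 1
#3 T3 reads 1
#4 T2 reads 1
#5 T0 reads 1
#6 T3 CAS(1→2) writes; counter now 2
#7 T1 reads 2
#8 T2 CAS(1→2) fails; counter now 2
#9 T1 CAS(2→3) writes; counter now 3
#10 T0 CAS(1→2) fails; counter now 3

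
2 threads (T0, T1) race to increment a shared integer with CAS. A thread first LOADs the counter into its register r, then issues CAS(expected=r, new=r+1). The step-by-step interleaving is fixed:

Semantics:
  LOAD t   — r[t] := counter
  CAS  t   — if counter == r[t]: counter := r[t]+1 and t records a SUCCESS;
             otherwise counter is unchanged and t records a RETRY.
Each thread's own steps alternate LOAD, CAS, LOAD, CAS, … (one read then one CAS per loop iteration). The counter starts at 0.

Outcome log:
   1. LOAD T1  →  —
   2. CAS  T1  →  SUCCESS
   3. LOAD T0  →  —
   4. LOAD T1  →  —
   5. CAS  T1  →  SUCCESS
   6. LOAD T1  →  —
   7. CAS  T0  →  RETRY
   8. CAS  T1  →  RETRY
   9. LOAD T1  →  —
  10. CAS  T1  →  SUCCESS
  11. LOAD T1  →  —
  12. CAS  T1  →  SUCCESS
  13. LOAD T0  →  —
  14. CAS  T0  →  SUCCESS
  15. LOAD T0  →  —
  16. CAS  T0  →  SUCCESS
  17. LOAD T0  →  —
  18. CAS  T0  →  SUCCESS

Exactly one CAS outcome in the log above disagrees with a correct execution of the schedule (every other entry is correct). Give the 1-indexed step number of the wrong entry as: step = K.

Re-executing:
step 1: T1 LOAD ⇒ load; ctr=0 reg=0
step 2: T1 CAS ⇒ ok; ctr=1 reg=0
step 3: T0 LOAD ⇒ load; ctr=1 reg=1
step 4: T1 LOAD ⇒ load; ctr=1 reg=1
step 5: T1 CAS ⇒ ok; ctr=2 reg=1
step 6: T1 LOAD ⇒ load; ctr=2 reg=2
step 7: T0 CAS ⇒ retry; ctr=2 reg=1
step 8: T1 CAS ⇒ ok; ctr=3 reg=2
step 9: T1 LOAD ⇒ load; ctr=3 reg=3
step 10: T1 CAS ⇒ ok; ctr=4 reg=3
step 11: T1 LOAD ⇒ load; ctr=4 reg=4
step 12: T1 CAS ⇒ ok; ctr=5 reg=4
step 13: T0 LOAD ⇒ load; ctr=5 reg=5
step 14: T0 CAS ⇒ ok; ctr=6 reg=5
step 15: T0 LOAD ⇒ load; ctr=6 reg=6
step 16: T0 CAS ⇒ ok; ctr=7 reg=6
step 17: T0 LOAD ⇒ load; ctr=7 reg=7
step 18: T0 CAS ⇒ ok; ctr=8 reg=7
Log disagrees first at step 8.

step = 8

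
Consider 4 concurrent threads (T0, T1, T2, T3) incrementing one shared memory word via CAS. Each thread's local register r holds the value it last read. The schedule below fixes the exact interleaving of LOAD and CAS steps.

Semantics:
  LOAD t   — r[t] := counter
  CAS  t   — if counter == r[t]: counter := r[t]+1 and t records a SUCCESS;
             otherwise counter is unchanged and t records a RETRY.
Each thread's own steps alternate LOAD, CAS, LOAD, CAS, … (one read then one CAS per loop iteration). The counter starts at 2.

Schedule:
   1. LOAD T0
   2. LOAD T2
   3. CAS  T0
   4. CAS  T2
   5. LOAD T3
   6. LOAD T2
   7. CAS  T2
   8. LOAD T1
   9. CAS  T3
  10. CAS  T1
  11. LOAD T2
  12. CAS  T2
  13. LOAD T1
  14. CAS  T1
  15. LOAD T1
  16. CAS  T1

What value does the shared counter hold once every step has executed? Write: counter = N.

1. LOAD T0 → mem=2 r[T0]=2 [LOAD]
2. LOAD T2 → mem=2 r[T2]=2 [LOAD]
3. CAS T0 → mem=3 r[T0]=2 [OK]
4. CAS T2 → mem=3 r[T2]=2 [RETRY]
5. LOAD T3 → mem=3 r[T3]=3 [LOAD]
6. LOAD T2 → mem=3 r[T2]=3 [LOAD]
7. CAS T2 → mem=4 r[T2]=3 [OK]
8. LOAD T1 → mem=4 r[T1]=4 [LOAD]
9. CAS T3 → mem=4 r[T3]=3 [RETRY]
10. CAS T1 → mem=5 r[T1]=4 [OK]
11. LOAD T2 → mem=5 r[T2]=5 [LOAD]
12. CAS T2 → mem=6 r[T2]=5 [OK]
13. LOAD T1 → mem=6 r[T1]=6 [LOAD]
14. CAS T1 → mem=7 r[T1]=6 [OK]
15. LOAD T1 → mem=7 r[T1]=7 [LOAD]
16. CAS T1 → mem=8 r[T1]=7 [OK]

counter = 8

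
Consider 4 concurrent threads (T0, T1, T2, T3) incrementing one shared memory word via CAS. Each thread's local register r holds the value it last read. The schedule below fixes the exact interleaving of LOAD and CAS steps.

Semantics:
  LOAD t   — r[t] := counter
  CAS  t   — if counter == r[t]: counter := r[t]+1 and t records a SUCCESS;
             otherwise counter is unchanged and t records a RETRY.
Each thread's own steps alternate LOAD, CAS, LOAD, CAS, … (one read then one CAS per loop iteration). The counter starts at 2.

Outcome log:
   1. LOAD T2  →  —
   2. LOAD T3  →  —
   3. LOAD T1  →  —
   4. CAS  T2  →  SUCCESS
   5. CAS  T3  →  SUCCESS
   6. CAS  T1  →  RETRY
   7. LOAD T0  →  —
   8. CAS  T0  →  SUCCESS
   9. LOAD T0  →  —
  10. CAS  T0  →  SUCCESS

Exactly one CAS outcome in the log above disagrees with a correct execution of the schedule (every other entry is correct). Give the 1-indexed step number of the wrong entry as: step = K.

step = 5

Correct run:
[1] T2.load  rd  (counter 2, T2.r 2)
[2] T3.load  rd  (counter 2, T3.r 2)
[3] T1.load  rd  (counter 2, T1.r 2)
[4] T2.cas  hit  (counter 3, T2.r 2)
[5] T3.cas  miss  (counter 3, T3.r 2)
[6] T1.cas  miss  (counter 3, T1.r 2)
[7] T0.load  rd  (counter 3, T0.r 3)
[8] T0.cas  hit  (counter 4, T0.r 3)
[9] T0.load  rd  (counter 4, T0.r 4)
[10] T0.cas  hit  (counter 5, T0.r 4)
Mismatch at 5.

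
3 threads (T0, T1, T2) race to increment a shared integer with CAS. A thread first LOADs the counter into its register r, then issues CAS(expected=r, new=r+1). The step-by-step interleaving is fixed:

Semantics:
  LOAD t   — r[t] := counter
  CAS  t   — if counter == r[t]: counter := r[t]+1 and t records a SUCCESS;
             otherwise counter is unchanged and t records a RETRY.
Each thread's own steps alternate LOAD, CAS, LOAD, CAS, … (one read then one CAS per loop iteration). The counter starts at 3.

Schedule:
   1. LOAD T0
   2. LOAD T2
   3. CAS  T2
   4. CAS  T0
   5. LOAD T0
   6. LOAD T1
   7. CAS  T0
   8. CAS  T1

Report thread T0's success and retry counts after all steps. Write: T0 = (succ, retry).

T0 = (1, 1)

T0 LOAD — after: cnt=3, r=3 — load
T2 LOAD — after: cnt=3, r=3 — load
T2 CAS — after: cnt=4, r=3 — ok
T0 CAS — after: cnt=4, r=3 — retry
T0 LOAD — after: cnt=4, r=4 — load
T1 LOAD — after: cnt=4, r=4 — load
T0 CAS — after: cnt=5, r=4 — ok
T1 CAS — after: cnt=5, r=4 — retry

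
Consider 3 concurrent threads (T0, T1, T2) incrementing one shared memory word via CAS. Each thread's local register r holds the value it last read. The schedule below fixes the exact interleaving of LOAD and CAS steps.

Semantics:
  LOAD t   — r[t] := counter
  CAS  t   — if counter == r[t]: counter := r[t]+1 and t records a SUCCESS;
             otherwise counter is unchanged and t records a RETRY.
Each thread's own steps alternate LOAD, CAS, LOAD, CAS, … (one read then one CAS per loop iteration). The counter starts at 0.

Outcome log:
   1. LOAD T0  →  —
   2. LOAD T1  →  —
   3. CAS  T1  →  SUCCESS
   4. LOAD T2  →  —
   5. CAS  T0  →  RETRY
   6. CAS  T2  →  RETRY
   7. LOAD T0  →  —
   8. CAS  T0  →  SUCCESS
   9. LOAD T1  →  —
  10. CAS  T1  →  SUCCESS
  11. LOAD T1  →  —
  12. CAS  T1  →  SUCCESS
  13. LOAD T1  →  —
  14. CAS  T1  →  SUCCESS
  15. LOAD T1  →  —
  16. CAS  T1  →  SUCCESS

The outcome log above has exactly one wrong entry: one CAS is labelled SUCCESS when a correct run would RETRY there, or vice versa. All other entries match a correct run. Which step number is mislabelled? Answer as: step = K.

Reference trace:
T0 LOAD — after: cnt=0, r=0 — load
T1 LOAD — after: cnt=0, r=0 — load
T1 CAS — after: cnt=1, r=0 — ok
T2 LOAD — after: cnt=1, r=1 — load
T0 CAS — after: cnt=1, r=0 — retry
T2 CAS — after: cnt=2, r=1 — ok
T0 LOAD — after: cnt=2, r=2 — load
T0 CAS — after: cnt=3, r=2 — ok
T1 LOAD — after: cnt=3, r=3 — load
T1 CAS — after: cnt=4, r=3 — ok
T1 LOAD — after: cnt=4, r=4 — load
T1 CAS — after: cnt=5, r=4 — ok
T1 LOAD — after: cnt=5, r=5 — load
T1 CAS — after: cnt=6, r=5 — ok
T1 LOAD — after: cnt=6, r=6 — load
T1 CAS — after: cnt=7, r=6 — ok
Mismatch at 6.

step = 6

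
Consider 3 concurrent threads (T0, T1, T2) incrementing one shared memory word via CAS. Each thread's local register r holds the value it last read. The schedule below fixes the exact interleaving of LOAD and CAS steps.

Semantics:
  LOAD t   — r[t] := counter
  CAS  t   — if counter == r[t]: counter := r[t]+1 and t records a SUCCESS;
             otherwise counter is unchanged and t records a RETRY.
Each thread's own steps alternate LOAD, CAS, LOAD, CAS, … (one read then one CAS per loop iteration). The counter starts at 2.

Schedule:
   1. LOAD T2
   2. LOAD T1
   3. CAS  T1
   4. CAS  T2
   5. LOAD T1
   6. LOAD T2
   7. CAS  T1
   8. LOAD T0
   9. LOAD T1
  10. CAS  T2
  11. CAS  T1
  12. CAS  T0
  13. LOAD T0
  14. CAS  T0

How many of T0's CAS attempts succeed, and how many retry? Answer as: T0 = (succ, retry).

[1] T2.load  rd  (counter 2, T2.r 2)
[2] T1.load  rd  (counter 2, T1.r 2)
[3] T1.cas  hit  (counter 3, T1.r 2)
[4] T2.cas  miss  (counter 3, T2.r 2)
[5] T1.load  rd  (counter 3, T1.r 3)
[6] T2.load  rd  (counter 3, T2.r 3)
[7] T1.cas  hit  (counter 4, T1.r 3)
[8] T0.load  rd  (counter 4, T0.r 4)
[9] T1.load  rd  (counter 4, T1.r 4)
[10] T2.cas  miss  (counter 4, T2.r 3)
[11] T1.cas  hit  (counter 5, T1.r 4)
[12] T0.cas  miss  (counter 5, T0.r 4)
[13] T0.load  rd  (counter 5, T0.r 5)
[14] T0.cas  hit  (counter 6, T0.r 5)

T0 = (1, 1)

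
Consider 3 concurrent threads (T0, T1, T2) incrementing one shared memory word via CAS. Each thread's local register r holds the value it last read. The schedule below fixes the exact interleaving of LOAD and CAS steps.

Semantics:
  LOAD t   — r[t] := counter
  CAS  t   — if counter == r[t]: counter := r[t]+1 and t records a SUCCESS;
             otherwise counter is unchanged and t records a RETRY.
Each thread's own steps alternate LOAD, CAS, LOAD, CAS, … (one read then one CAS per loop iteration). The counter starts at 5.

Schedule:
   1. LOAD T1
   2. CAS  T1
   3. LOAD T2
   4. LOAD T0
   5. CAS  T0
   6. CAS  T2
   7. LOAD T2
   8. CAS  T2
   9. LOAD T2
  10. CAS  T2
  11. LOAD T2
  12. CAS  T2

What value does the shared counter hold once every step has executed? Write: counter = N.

[1] T1.load  rd  (counter 5, T1.r 5)
[2] T1.cas  hit  (counter 6, T1.r 5)
[3] T2.load  rd  (counter 6, T2.r 6)
[4] T0.load  rd  (counter 6, T0.r 6)
[5] T0.cas  hit  (counter 7, T0.r 6)
[6] T2.cas  miss  (counter 7, T2.r 6)
[7] T2.load  rd  (counter 7, T2.r 7)
[8] T2.cas  hit  (counter 8, T2.r 7)
[9] T2.load  rd  (counter 8, T2.r 8)
[10] T2.cas  hit  (counter 9, T2.r 8)
[11] T2.load  rd  (counter 9, T2.r 9)
[12] T2.cas  hit  (counter 10, T2.r 9)

counter = 10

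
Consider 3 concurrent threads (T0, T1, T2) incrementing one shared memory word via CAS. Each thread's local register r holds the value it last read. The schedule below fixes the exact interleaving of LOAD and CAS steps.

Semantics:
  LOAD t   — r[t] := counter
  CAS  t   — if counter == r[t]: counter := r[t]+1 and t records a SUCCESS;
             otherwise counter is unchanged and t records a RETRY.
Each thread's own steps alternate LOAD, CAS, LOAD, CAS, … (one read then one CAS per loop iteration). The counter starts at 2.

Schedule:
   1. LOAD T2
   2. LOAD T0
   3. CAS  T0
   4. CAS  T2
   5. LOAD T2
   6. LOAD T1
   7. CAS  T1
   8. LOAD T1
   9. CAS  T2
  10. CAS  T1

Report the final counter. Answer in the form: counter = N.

step 1: T2 LOAD ⇒ load; ctr=2 reg=2
step 2: T0 LOAD ⇒ load; ctr=2 reg=2
step 3: T0 CAS ⇒ ok; ctr=3 reg=2
step 4: T2 CAS ⇒ retry; ctr=3 reg=2
step 5: T2 LOAD ⇒ load; ctr=3 reg=3
step 6: T1 LOAD ⇒ load; ctr=3 reg=3
step 7: T1 CAS ⇒ ok; ctr=4 reg=3
step 8: T1 LOAD ⇒ load; ctr=4 reg=4
step 9: T2 CAS ⇒ retry; ctr=4 reg=3
step 10: T1 CAS ⇒ ok; ctr=5 reg=4

counter = 5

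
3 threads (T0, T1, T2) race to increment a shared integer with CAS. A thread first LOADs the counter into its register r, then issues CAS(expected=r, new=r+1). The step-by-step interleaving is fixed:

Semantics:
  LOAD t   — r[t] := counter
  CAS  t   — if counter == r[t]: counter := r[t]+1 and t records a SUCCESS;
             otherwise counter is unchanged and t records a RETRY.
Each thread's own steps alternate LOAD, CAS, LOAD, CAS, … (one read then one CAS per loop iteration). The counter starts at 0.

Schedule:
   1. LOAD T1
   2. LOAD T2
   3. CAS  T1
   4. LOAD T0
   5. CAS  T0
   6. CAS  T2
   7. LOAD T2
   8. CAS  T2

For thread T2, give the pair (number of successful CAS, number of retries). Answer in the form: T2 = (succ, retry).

T2 = (1, 1)

#1 T1 reads 0
#2 T2 reads 0
#3 T1 CAS(0→1) writes; counter now 1
#4 T0 reads 1
#5 T0 CAS(1→2) writes; counter now 2
#6 T2 CAS(0→1) fails; counter now 2
#7 T2 reads 2
#8 T2 CAS(2→3) writes; counter now 3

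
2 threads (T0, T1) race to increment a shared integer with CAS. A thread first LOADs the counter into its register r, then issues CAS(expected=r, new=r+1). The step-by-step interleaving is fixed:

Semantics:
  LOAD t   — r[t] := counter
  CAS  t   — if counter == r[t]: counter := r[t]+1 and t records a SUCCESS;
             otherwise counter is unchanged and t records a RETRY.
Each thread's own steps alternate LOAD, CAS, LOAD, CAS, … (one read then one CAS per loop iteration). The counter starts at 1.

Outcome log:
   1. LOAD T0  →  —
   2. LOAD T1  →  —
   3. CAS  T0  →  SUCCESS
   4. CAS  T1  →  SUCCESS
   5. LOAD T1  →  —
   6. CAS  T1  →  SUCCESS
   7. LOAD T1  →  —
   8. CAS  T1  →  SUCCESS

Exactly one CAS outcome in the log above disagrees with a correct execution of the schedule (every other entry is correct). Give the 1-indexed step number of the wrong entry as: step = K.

Reference trace:
1. LOAD T0 → mem=1 r[T0]=1 [LOAD]
2. LOAD T1 → mem=1 r[T1]=1 [LOAD]
3. CAS T0 → mem=2 r[T0]=1 [OK]
4. CAS T1 → mem=2 r[T1]=1 [RETRY]
5. LOAD T1 → mem=2 r[T1]=2 [LOAD]
6. CAS T1 → mem=3 r[T1]=2 [OK]
7. LOAD T1 → mem=3 r[T1]=3 [LOAD]
8. CAS T1 → mem=4 r[T1]=3 [OK]
Mismatch at 4.

step = 4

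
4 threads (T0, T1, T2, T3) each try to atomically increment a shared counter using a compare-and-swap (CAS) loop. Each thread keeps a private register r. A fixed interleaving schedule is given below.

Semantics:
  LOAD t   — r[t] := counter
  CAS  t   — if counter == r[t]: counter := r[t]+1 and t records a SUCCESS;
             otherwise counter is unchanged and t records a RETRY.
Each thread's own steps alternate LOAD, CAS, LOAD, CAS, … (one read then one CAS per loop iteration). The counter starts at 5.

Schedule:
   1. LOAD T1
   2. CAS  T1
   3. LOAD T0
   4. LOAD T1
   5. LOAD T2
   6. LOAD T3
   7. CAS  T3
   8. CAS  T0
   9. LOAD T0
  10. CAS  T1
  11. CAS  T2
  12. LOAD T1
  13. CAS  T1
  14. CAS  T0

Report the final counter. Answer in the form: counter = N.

#1 T1 reads 5
#2 T1 CAS(5→6) writes; counter now 6
#3 T0 reads 6
#4 T1 reads 6
#5 T2 reads 6
#6 T3 reads 6
#7 T3 CAS(6→7) writes; counter now 7
#8 T0 CAS(6→7) fails; counter now 7
#9 T0 reads 7
#10 T1 CAS(6→7) fails; counter now 7
#11 T2 CAS(6→7) fails; counter now 7
#12 T1 reads 7
#13 T1 CAS(7→8) writes; counter now 8
#14 T0 CAS(7→8) fails; counter now 8

counter = 8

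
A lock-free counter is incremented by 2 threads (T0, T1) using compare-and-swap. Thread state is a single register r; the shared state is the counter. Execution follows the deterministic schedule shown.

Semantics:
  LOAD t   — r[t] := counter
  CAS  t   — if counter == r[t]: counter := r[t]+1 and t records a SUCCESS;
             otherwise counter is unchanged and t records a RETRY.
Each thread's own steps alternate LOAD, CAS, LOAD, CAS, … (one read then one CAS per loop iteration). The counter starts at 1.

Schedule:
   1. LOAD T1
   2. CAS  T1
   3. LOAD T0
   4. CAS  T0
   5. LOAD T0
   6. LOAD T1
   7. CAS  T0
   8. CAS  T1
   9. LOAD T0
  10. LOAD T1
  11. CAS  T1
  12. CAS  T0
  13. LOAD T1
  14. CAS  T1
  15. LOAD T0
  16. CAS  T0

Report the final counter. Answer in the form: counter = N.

counter = 7

T1 LOAD — after: cnt=1, r=1 — load
T1 CAS — after: cnt=2, r=1 — ok
T0 LOAD — after: cnt=2, r=2 — load
T0 CAS — after: cnt=3, r=2 — ok
T0 LOAD — after: cnt=3, r=3 — load
T1 LOAD — after: cnt=3, r=3 — load
T0 CAS — after: cnt=4, r=3 — ok
T1 CAS — after: cnt=4, r=3 — retry
T0 LOAD — after: cnt=4, r=4 — load
T1 LOAD — after: cnt=4, r=4 — load
T1 CAS — after: cnt=5, r=4 — ok
T0 CAS — after: cnt=5, r=4 — retry
T1 LOAD — after: cnt=5, r=5 — load
T1 CAS — after: cnt=6, r=5 — ok
T0 LOAD — after: cnt=6, r=6 — load
T0 CAS — after: cnt=7, r=6 — ok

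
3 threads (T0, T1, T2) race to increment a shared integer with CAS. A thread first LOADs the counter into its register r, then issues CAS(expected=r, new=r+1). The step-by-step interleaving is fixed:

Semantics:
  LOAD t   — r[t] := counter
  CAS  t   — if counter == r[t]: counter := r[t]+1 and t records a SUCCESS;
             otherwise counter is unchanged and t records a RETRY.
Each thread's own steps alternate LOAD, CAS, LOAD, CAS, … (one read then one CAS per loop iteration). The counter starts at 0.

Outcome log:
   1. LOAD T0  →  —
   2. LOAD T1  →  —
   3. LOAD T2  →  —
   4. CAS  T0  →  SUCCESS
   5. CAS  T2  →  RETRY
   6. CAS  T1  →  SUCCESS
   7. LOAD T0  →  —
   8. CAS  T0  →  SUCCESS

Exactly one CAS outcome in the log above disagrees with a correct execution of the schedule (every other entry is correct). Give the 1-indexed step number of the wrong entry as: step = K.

step = 6

Reference trace:
   1) LOAD T0:  M=0  r_T0=0
   2) LOAD T1:  M=0  r_T1=0
   3) LOAD T2:  M=0  r_T2=0
   4) CAS  T0:  M=1  r_T0=0 ✓
   5) CAS  T2:  M=1  r_T2=0 ✗
   6) CAS  T1:  M=1  r_T1=0 ✗
   7) LOAD T0:  M=1  r_T0=1
   8) CAS  T0:  M=2  r_T0=1 ✓
Log disagrees first at step 6.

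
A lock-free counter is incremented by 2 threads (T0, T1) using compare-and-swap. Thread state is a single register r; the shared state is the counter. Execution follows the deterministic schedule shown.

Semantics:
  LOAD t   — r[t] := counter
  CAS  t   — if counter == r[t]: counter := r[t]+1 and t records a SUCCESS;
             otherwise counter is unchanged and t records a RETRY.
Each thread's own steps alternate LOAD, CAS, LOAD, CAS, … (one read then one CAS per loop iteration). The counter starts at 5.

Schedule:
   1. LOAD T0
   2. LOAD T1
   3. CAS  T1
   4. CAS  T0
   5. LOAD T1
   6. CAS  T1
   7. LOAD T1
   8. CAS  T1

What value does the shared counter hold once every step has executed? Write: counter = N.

counter = 8

T0 LOAD — after: cnt=5, r=5 — load
T1 LOAD — after: cnt=5, r=5 — load
T1 CAS — after: cnt=6, r=5 — ok
T0 CAS — after: cnt=6, r=5 — retry
T1 LOAD — after: cnt=6, r=6 — load
T1 CAS — after: cnt=7, r=6 — ok
T1 LOAD — after: cnt=7, r=7 — load
T1 CAS — after: cnt=8, r=7 — ok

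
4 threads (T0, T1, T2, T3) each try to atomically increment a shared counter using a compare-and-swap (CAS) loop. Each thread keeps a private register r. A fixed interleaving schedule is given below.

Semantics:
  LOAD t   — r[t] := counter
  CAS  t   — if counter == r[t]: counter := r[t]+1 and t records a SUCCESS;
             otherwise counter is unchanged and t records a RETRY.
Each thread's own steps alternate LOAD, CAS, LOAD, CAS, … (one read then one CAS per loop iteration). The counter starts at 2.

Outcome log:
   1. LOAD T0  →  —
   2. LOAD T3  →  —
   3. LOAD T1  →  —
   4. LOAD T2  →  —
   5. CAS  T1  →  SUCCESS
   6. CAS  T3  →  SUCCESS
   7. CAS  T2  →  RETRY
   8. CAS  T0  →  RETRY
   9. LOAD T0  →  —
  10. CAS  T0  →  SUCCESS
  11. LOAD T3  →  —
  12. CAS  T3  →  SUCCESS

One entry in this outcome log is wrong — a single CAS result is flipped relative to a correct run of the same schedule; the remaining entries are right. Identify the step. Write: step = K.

step = 6

Reference trace:
[1] T0.load  rd  (counter 2, T0.r 2)
[2] T3.load  rd  (counter 2, T3.r 2)
[3] T1.load  rd  (counter 2, T1.r 2)
[4] T2.load  rd  (counter 2, T2.r 2)
[5] T1.cas  hit  (counter 3, T1.r 2)
[6] T3.cas  miss  (counter 3, T3.r 2)
[7] T2.cas  miss  (counter 3, T2.r 2)
[8] T0.cas  miss  (counter 3, T0.r 2)
[9] T0.load  rd  (counter 3, T0.r 3)
[10] T0.cas  hit  (counter 4, T0.r 3)
[11] T3.load  rd  (counter 4, T3.r 4)
[12] T3.cas  hit  (counter 5, T3.r 4)
Log disagrees first at step 6.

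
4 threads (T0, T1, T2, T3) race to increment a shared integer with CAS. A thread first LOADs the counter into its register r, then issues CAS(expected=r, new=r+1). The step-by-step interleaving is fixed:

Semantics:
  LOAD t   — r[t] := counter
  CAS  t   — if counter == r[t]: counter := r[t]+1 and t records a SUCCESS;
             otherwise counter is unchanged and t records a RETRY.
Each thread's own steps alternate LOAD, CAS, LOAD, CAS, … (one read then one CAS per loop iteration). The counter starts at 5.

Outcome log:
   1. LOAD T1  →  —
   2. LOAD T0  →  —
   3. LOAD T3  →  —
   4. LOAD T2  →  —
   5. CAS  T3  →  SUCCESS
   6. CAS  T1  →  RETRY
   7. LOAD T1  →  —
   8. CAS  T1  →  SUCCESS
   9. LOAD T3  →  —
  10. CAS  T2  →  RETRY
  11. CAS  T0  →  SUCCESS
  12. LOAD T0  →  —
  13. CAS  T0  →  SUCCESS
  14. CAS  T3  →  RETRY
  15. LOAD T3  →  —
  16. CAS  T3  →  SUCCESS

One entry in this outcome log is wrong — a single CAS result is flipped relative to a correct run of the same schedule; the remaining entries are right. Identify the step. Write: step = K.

Correct run:
[1] T1.load  rd  (counter 5, T1.r 5)
[2] T0.load  rd  (counter 5, T0.r 5)
[3] T3.load  rd  (counter 5, T3.r 5)
[4] T2.load  rd  (counter 5, T2.r 5)
[5] T3.cas  hit  (counter 6, T3.r 5)
[6] T1.cas  miss  (counter 6, T1.r 5)
[7] T1.load  rd  (counter 6, T1.r 6)
[8] T1.cas  hit  (counter 7, T1.r 6)
[9] T3.load  rd  (counter 7, T3.r 7)
[10] T2.cas  miss  (counter 7, T2.r 5)
[11] T0.cas  miss  (counter 7, T0.r 5)
[12] T0.load  rd  (counter 7, T0.r 7)
[13] T0.cas  hit  (counter 8, T0.r 7)
[14] T3.cas  miss  (counter 8, T3.r 7)
[15] T3.load  rd  (counter 8, T3.r 8)
[16] T3.cas  hit  (counter 9, T3.r 8)
Mismatch at 11.

step = 11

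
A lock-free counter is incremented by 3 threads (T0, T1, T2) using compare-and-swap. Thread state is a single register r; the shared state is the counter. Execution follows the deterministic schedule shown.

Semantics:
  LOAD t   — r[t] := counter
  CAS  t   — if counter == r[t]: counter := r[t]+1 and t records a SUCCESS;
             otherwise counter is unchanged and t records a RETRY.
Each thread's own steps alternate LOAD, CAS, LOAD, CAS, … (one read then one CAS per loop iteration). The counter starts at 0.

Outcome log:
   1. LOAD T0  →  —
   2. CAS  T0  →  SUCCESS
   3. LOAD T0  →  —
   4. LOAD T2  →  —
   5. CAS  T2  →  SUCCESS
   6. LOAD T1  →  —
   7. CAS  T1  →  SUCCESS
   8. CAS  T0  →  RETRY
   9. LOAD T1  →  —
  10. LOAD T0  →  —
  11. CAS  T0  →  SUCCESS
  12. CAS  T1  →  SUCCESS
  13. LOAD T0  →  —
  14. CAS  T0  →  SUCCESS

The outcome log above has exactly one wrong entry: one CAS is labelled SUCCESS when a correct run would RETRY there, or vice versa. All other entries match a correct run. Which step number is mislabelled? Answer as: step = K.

step = 12

Reference trace:
1. LOAD T0 → mem=0 r[T0]=0 [LOAD]
2. CAS T0 → mem=1 r[T0]=0 [OK]
3. LOAD T0 → mem=1 r[T0]=1 [LOAD]
4. LOAD T2 → mem=1 r[T2]=1 [LOAD]
5. CAS T2 → mem=2 r[T2]=1 [OK]
6. LOAD T1 → mem=2 r[T1]=2 [LOAD]
7. CAS T1 → mem=3 r[T1]=2 [OK]
8. CAS T0 → mem=3 r[T0]=1 [RETRY]
9. LOAD T1 → mem=3 r[T1]=3 [LOAD]
10. LOAD T0 → mem=3 r[T0]=3 [LOAD]
11. CAS T0 → mem=4 r[T0]=3 [OK]
12. CAS T1 → mem=4 r[T1]=3 [RETRY]
13. LOAD T0 → mem=4 r[T0]=4 [LOAD]
14. CAS T0 → mem=5 r[T0]=4 [OK]
Flip is step 12.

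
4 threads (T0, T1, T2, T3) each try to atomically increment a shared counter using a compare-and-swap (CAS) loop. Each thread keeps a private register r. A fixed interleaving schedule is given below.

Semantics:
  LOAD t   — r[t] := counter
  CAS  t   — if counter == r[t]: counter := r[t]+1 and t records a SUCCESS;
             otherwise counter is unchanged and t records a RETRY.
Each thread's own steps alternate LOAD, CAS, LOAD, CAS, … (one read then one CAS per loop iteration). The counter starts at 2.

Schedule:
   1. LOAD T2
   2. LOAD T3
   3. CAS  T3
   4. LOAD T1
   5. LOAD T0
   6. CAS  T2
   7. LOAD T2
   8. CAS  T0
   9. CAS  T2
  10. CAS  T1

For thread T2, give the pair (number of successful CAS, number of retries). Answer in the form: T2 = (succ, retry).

T2 = (0, 2)

   1) LOAD T2:  M=2  r_T2=2
   2) LOAD T3:  M=2  r_T3=2
   3) CAS  T3:  M=3  r_T3=2 ✓
   4) LOAD T1:  M=3  r_T1=3
   5) LOAD T0:  M=3  r_T0=3
   6) CAS  T2:  M=3  r_T2=2 ✗
   7) LOAD T2:  M=3  r_T2=3
   8) CAS  T0:  M=4  r_T0=3 ✓
   9) CAS  T2:  M=4  r_T2=3 ✗
  10) CAS  T1:  M=4  r_T1=3 ✗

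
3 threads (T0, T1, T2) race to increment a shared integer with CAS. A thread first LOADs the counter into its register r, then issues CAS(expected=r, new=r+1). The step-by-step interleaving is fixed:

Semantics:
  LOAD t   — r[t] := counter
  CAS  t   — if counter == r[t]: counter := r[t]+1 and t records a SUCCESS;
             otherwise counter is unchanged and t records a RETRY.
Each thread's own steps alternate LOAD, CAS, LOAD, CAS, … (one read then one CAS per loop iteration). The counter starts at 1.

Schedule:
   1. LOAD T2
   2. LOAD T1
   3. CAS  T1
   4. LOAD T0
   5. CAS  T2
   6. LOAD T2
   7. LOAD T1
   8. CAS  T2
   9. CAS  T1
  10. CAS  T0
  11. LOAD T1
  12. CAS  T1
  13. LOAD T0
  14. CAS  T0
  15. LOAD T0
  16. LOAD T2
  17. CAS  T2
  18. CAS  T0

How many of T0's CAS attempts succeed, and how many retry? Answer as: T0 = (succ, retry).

T0 = (1, 2)

T2 LOAD — after: cnt=1, r=1 — load
T1 LOAD — after: cnt=1, r=1 — load
T1 CAS — after: cnt=2, r=1 — ok
T0 LOAD — after: cnt=2, r=2 — load
T2 CAS — after: cnt=2, r=1 — retry
T2 LOAD — after: cnt=2, r=2 — load
T1 LOAD — after: cnt=2, r=2 — load
T2 CAS — after: cnt=3, r=2 — ok
T1 CAS — after: cnt=3, r=2 — retry
T0 CAS — after: cnt=3, r=2 — retry
T1 LOAD — after: cnt=3, r=3 — load
T1 CAS — after: cnt=4, r=3 — ok
T0 LOAD — after: cnt=4, r=4 — load
T0 CAS — after: cnt=5, r=4 — ok
T0 LOAD — after: cnt=5, r=5 — load
T2 LOAD — after: cnt=5, r=5 — load
T2 CAS — after: cnt=6, r=5 — ok
T0 CAS — after: cnt=6, r=5 — retry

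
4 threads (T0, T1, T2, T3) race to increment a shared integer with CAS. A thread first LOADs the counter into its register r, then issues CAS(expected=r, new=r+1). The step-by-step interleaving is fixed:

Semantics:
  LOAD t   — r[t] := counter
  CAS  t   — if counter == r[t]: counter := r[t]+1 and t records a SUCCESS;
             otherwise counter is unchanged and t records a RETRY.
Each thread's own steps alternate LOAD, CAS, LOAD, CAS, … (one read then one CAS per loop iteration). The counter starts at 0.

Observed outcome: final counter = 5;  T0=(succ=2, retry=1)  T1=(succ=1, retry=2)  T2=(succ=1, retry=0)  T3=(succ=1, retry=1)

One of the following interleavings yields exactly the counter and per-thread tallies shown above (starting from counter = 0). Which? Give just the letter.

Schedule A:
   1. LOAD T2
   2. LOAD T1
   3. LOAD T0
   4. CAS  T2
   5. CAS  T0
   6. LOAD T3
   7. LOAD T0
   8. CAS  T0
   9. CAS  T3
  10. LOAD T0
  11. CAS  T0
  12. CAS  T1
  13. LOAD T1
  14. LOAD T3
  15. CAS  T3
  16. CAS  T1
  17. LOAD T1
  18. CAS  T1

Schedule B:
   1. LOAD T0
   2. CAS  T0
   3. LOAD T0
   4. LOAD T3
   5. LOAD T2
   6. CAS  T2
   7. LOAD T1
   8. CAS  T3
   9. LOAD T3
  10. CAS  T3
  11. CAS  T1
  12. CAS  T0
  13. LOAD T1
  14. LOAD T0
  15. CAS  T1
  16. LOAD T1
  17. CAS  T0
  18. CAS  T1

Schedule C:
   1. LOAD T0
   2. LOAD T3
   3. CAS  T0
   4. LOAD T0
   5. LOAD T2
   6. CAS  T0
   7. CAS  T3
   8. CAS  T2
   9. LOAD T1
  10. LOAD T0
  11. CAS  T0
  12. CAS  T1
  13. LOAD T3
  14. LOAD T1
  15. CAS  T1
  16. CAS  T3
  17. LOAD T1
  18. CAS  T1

A

Tracing schedule A:
step 1: T2 LOAD ⇒ load; ctr=0 reg=0
step 2: T1 LOAD ⇒ load; ctr=0 reg=0
step 3: T0 LOAD ⇒ load; ctr=0 reg=0
step 4: T2 CAS ⇒ ok; ctr=1 reg=0
step 5: T0 CAS ⇒ retry; ctr=1 reg=0
step 6: T3 LOAD ⇒ load; ctr=1 reg=1
step 7: T0 LOAD ⇒ load; ctr=1 reg=1
step 8: T0 CAS ⇒ ok; ctr=2 reg=1
step 9: T3 CAS ⇒ retry; ctr=2 reg=1
step 10: T0 LOAD ⇒ load; ctr=2 reg=2
step 11: T0 CAS ⇒ ok; ctr=3 reg=2
step 12: T1 CAS ⇒ retry; ctr=3 reg=0
step 13: T1 LOAD ⇒ load; ctr=3 reg=3
step 14: T3 LOAD ⇒ load; ctr=3 reg=3
step 15: T3 CAS ⇒ ok; ctr=4 reg=3
step 16: T1 CAS ⇒ retry; ctr=4 reg=3
step 17: T1 LOAD ⇒ load; ctr=4 reg=4
step 18: T1 CAS ⇒ ok; ctr=5 reg=4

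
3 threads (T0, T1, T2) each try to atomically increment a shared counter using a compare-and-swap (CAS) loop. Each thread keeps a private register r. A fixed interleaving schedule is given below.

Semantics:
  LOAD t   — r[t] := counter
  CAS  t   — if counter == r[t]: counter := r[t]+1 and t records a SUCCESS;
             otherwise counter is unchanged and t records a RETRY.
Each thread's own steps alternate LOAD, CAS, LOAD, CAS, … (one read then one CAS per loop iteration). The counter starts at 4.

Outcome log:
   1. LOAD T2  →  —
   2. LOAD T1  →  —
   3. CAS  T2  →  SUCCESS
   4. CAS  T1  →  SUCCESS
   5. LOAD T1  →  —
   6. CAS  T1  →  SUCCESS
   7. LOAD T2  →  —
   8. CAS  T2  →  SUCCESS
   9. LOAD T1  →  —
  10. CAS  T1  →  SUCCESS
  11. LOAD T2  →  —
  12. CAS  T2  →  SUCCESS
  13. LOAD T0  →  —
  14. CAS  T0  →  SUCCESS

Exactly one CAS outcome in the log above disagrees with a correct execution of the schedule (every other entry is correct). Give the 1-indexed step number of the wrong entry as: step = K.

step = 4

Correct run:
1. LOAD T2 → mem=4 r[T2]=4 [LOAD]
2. LOAD T1 → mem=4 r[T1]=4 [LOAD]
3. CAS T2 → mem=5 r[T2]=4 [OK]
4. CAS T1 → mem=5 r[T1]=4 [RETRY]
5. LOAD T1 → mem=5 r[T1]=5 [LOAD]
6. CAS T1 → mem=6 r[T1]=5 [OK]
7. LOAD T2 → mem=6 r[T2]=6 [LOAD]
8. CAS T2 → mem=7 r[T2]=6 [OK]
9. LOAD T1 → mem=7 r[T1]=7 [LOAD]
10. CAS T1 → mem=8 r[T1]=7 [OK]
11. LOAD T2 → mem=8 r[T2]=8 [LOAD]
12. CAS T2 → mem=9 r[T2]=8 [OK]
13. LOAD T0 → mem=9 r[T0]=9 [LOAD]
14. CAS T0 → mem=10 r[T0]=9 [OK]
Mismatch at 4.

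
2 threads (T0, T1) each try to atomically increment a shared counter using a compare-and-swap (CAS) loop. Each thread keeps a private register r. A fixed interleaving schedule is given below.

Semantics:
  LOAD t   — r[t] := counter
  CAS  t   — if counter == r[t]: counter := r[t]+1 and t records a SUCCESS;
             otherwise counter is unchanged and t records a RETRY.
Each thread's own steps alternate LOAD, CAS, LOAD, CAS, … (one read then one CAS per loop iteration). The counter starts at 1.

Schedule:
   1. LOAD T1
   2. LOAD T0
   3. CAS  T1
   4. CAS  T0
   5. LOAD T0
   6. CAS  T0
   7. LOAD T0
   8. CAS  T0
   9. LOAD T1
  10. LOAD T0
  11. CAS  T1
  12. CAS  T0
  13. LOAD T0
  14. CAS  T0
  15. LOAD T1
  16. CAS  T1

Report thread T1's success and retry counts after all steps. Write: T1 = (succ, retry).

T1 = (3, 0)

T1 LOAD — after: cnt=1, r=1 — load
T0 LOAD — after: cnt=1, r=1 — load
T1 CAS — after: cnt=2, r=1 — ok
T0 CAS — after: cnt=2, r=1 — retry
T0 LOAD — after: cnt=2, r=2 — load
T0 CAS — after: cnt=3, r=2 — ok
T0 LOAD — after: cnt=3, r=3 — load
T0 CAS — after: cnt=4, r=3 — ok
T1 LOAD — after: cnt=4, r=4 — load
T0 LOAD — after: cnt=4, r=4 — load
T1 CAS — after: cnt=5, r=4 — ok
T0 CAS — after: cnt=5, r=4 — retry
T0 LOAD — after: cnt=5, r=5 — load
T0 CAS — after: cnt=6, r=5 — ok
T1 LOAD — after: cnt=6, r=6 — load
T1 CAS — after: cnt=7, r=6 — ok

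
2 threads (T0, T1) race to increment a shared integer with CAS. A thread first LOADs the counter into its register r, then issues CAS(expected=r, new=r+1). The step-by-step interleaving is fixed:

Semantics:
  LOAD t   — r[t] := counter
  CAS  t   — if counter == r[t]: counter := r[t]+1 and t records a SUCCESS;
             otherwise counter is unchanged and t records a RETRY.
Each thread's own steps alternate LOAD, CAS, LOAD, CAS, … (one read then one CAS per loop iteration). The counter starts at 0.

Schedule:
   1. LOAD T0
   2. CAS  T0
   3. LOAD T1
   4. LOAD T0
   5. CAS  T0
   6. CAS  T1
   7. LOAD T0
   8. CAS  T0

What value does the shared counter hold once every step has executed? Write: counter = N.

T0 LOAD — after: cnt=0, r=0 — load
T0 CAS — after: cnt=1, r=0 — ok
T1 LOAD — after: cnt=1, r=1 — load
T0 LOAD — after: cnt=1, r=1 — load
T0 CAS — after: cnt=2, r=1 — ok
T1 CAS — after: cnt=2, r=1 — retry
T0 LOAD — after: cnt=2, r=2 — load
T0 CAS — after: cnt=3, r=2 — ok

counter = 3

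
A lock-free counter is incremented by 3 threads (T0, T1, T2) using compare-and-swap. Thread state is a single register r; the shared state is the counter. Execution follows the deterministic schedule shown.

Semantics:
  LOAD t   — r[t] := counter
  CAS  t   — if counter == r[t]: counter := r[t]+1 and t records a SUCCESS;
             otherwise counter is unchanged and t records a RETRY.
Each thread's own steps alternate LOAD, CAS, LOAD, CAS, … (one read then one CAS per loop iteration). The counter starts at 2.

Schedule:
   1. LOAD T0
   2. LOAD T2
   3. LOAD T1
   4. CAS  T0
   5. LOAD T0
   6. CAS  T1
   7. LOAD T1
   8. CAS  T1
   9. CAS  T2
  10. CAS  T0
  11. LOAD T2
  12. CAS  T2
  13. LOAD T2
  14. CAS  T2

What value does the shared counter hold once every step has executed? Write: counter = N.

counter = 6

step 1: T0 LOAD ⇒ load; ctr=2 reg=2
step 2: T2 LOAD ⇒ load; ctr=2 reg=2
step 3: T1 LOAD ⇒ load; ctr=2 reg=2
step 4: T0 CAS ⇒ ok; ctr=3 reg=2
step 5: T0 LOAD ⇒ load; ctr=3 reg=3
step 6: T1 CAS ⇒ retry; ctr=3 reg=2
step 7: T1 LOAD ⇒ load; ctr=3 reg=3
step 8: T1 CAS ⇒ ok; ctr=4 reg=3
step 9: T2 CAS ⇒ retry; ctr=4 reg=2
step 10: T0 CAS ⇒ retry; ctr=4 reg=3
step 11: T2 LOAD ⇒ load; ctr=4 reg=4
step 12: T2 CAS ⇒ ok; ctr=5 reg=4
step 13: T2 LOAD ⇒ load; ctr=5 reg=5
step 14: T2 CAS ⇒ ok; ctr=6 reg=5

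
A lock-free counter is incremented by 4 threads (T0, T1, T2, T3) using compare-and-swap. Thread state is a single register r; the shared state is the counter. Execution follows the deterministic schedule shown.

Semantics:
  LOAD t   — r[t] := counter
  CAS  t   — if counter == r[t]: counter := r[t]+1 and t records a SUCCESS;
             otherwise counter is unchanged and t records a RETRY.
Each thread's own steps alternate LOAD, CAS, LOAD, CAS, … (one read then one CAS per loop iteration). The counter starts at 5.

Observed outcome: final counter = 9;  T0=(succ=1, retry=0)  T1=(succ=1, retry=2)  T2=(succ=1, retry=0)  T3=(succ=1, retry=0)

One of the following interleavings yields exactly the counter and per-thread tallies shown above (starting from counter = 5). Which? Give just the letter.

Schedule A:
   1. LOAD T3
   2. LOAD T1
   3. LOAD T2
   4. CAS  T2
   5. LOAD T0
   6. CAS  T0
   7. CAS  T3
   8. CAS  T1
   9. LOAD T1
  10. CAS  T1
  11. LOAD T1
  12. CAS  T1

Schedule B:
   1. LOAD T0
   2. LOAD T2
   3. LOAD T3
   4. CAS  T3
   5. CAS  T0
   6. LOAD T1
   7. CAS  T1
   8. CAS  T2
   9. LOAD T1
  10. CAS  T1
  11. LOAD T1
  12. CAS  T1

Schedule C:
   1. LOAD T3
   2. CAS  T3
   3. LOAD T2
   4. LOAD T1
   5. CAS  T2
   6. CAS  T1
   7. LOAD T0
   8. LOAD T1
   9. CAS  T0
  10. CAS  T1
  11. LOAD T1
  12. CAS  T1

C

Simulating candidate C:
   1) LOAD T3:  M=5  r_T3=5
   2) CAS  T3:  M=6  r_T3=5 ✓
   3) LOAD T2:  M=6  r_T2=6
   4) LOAD T1:  M=6  r_T1=6
   5) CAS  T2:  M=7  r_T2=6 ✓
   6) CAS  T1:  M=7  r_T1=6 ✗
   7) LOAD T0:  M=7  r_T0=7
   8) LOAD T1:  M=7  r_T1=7
   9) CAS  T0:  M=8  r_T0=7 ✓
  10) CAS  T1:  M=8  r_T1=7 ✗
  11) LOAD T1:  M=8  r_T1=8
  12) CAS  T1:  M=9  r_T1=8 ✓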